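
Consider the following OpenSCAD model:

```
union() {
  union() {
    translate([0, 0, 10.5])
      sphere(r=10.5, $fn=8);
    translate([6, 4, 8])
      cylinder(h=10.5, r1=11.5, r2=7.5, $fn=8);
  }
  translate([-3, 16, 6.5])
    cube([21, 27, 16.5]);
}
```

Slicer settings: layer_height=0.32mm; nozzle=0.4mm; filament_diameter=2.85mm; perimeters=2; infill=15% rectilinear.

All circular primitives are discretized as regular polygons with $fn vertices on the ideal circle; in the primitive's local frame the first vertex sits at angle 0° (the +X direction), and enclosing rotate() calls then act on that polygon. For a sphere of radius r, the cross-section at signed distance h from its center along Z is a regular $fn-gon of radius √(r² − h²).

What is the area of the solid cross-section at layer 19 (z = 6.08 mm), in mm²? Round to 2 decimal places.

256.58 mm²

At z = 6.08 mm: the r=10.5 sphere slices to a regular 8-gon of circumradius 9.524 (√(r²−h²) with h=4.42 from center) (area = (8/2)·9.524²·sin(360°/8) = 256.58 mm²); the cone at (6, 4) is absent (z outside [8, 18.5]); Merging all regions: only the r=10.5 sphere is present, so the union is just that shape — area = 256.58 mm²; the cube at (-3, 16) does not reach this height (z outside [6.5, 23]); Merging all regions: only the result so far is present, so the union is just that shape — area = 256.58 mm². Overall, the cross-section is a single solid region. Net area = 256.58 mm².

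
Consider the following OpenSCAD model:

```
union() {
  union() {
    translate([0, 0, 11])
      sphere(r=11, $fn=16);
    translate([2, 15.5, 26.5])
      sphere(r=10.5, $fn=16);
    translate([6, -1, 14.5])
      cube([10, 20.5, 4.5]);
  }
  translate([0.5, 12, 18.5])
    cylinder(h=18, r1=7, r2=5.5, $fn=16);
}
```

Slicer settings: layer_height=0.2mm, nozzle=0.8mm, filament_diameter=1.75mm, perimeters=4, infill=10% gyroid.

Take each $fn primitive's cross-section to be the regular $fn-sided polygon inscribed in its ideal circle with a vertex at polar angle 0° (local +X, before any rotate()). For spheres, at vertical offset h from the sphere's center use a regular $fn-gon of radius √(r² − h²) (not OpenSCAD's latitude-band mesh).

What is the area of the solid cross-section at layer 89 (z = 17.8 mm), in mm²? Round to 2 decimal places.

516.06 mm²

At z = 17.8 mm: the r=11 sphere slices to a regular 16-gon of circumradius 8.646 (√(r²−h²) with h=6.8 from center) (area = (16/2)·8.646²·sin(360°/16) = 228.88 mm²); the r=10.5 sphere at (2, 15.5) slices to a regular 16-gon of circumradius 5.879 (√(r²−h²) with h=8.7 from center) (area = (16/2)·5.879²·sin(360°/16) = 105.80 mm²); the cube at (6, -1) is present — its section is the full 10×20.5 rectangle (area 205.00 mm²); Taking the union: the regions partially overlap — summed areas 539.68 mm² minus the doubly-counted overlap 23.62 mm² gives 516.06 mm² — area = 516.06 mm²; the cone at (0.5, 12) does not reach this height (z outside [18.5, 36.5]); Merging all regions: only the result so far is present, so the union is just that shape — area = 516.06 mm². Overall, the cross-section is a single solid region. Net area = 516.06 mm².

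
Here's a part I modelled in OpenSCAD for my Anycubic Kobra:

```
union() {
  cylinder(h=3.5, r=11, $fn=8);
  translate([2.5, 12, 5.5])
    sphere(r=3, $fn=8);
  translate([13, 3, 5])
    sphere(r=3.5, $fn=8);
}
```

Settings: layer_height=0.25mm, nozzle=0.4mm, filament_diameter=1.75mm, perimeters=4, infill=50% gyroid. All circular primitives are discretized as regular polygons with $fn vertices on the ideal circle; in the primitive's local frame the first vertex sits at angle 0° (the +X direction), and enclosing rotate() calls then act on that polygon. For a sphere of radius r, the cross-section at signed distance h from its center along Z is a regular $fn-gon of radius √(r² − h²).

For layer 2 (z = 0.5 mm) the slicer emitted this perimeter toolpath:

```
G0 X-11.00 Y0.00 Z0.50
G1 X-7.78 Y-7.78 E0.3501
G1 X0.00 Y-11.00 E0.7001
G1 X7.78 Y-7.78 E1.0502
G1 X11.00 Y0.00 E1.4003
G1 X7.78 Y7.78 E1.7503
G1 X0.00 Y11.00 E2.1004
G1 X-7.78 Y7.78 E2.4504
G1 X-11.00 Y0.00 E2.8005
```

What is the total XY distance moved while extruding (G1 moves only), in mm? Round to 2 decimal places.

Sum the Euclidean lengths of each G1 segment: total = 67.36 mm.

67.36 mm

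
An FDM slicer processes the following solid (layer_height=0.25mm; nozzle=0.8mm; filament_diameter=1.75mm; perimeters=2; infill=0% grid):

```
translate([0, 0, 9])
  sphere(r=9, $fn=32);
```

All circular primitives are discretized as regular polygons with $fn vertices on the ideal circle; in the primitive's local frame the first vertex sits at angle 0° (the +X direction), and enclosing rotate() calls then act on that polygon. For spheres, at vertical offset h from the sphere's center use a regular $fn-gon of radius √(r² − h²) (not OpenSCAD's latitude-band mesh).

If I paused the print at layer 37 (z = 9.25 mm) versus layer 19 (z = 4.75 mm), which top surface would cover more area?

Layer 37 (z = 9.25): the r=9 sphere slices to a regular 32-gon of circumradius 8.997 (√(r²−h²) with h=0.25 from center) (area = (32/2)·8.997²·sin(360°/32) = 252.64 mm²). So its area = 252.64 mm². Layer 19 (z = 4.75): the sphere: section is a regular 32-gon, circumradius = √(r²−h²) = √(9²−4.25²) = 7.933 (area = (32/2)·7.933²·sin(360°/32) = 196.46 mm²). So its area = 196.46 mm². Layer 37 is larger (252.64 vs 196.46 mm²).

layer 37 (z = 9.25 mm)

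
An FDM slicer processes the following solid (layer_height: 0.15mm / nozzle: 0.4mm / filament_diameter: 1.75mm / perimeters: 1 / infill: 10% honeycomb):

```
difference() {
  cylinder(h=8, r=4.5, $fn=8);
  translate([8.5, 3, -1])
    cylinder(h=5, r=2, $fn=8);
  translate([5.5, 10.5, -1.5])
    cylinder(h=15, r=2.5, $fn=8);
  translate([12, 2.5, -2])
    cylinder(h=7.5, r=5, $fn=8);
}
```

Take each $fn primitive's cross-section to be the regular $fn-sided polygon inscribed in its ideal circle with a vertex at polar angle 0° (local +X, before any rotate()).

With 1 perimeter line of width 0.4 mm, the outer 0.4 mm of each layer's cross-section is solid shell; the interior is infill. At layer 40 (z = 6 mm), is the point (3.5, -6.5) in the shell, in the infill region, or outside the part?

At z = 6 mm: the r=4.5 cylinder contributes a regular 8-gon of circumradius 4.5; the cylinder at (8.5, 3) is not intersected at this z (z outside [-1, 4]); the r=2.5 cylinder at (5.5, 10.5) gives a regular 8-gon of circumradius 2.5 (constant along its height); the cylinder at (12, 2.5) is not intersected at this z (z outside [-2, 5.5]); After the difference (first − rest): starting from the r=4.5 cylinder, the r=2.5 cylinder at (5.5, 10.5) misses the remaining region (no effect) — 1 connected region. Overall, the cross-section is a single solid region. The nearest boundary edge runs (3.18, -3.18)→(-0.00, -4.50); distance from the point to it = 3.19 mm. The point is not inside any of the regions above, so it lies outside the cross-section (3.19 mm from the nearest boundary).

outside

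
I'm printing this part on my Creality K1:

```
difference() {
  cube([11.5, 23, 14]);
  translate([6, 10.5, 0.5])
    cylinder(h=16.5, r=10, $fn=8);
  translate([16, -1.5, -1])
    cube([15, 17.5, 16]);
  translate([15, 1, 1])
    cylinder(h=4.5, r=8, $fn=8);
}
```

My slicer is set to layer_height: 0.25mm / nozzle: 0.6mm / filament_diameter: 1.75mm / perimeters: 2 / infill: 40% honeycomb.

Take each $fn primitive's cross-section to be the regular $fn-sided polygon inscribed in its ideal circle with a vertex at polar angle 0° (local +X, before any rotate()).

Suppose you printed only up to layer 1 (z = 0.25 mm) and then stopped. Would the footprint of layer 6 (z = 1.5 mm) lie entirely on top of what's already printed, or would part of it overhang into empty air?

entirely on top

Compare the two slices. At z = 0.25: the cube (footprint 11.5×23) is included at this height (area 264.50 mm²); the cylinder at (6, 10.5) does not reach this height (z outside [0.5, 17]); the cube at (16, -1.5) is present — its section is the full 15×17.5 rectangle (area 262.50 mm²); the cylinder at (15, 1) is absent (z outside [1, 5.5]); Subtracting the remaining from the first: starting from the 11.5×23 cube (264.50 mm²), the 15×17.5 cube at (16, -1.5) misses the remaining region (no effect) — area = 264.50 mm². At z = 1.5: the cube (footprint 11.5×23) is included at this height (area 264.50 mm²); the r=10 cylinder at (6, 10.5) gives a regular 8-gon of circumradius 10 (constant along its height) (area = (8/2)·10.000²·sin(360°/8) = 282.84 mm²); the 15×17.5 cube at (16, -1.5) contributes its full rectangle (area 262.50 mm²); the r=8 cylinder at (15, 1) gives a regular 8-gon of circumradius 8 (constant along its height) (area = (8/2)·8.000²·sin(360°/8) = 181.02 mm²); Taking the first minus the rest: starting from the 11.5×23 cube (264.50 mm²), the r=10 cylinder at (6, 10.5) partially overlaps it — only the 202.56 mm² overlap (of its 282.84 mm²) is removed, clipping the outline; the 15×17.5 cube at (16, -1.5) misses the remaining region (no effect); the r=8 cylinder at (15, 1) partially overlaps it — only the 8.10 mm² overlap (of its 181.02 mm²) is removed, clipping the outline — area = 53.84 mm². Checking containment: the cross-section at z = 1.5 is a subset of the cross-section at z = 0.25.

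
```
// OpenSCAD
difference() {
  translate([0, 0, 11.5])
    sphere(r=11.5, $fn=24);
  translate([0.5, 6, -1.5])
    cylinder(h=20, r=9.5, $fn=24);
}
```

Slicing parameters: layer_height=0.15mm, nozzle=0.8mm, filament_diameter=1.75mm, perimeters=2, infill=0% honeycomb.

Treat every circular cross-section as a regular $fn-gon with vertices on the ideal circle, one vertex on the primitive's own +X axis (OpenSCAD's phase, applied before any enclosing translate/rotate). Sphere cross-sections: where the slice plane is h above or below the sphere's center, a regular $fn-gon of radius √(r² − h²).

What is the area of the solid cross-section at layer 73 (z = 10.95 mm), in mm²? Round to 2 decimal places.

195.72 mm²

At z = 10.95 mm: the r=11.5 sphere slices to a regular 24-gon of circumradius 11.487 (√(r²−h²) with h=0.55 from center) (area = (24/2)·11.487²·sin(360°/24) = 409.81 mm²); the r=9.5 cylinder at (0.5, 6) gives a regular 24-gon of circumradius 9.5 (constant along its height) (area = (24/2)·9.500²·sin(360°/24) = 280.30 mm²); After the difference (first − rest): starting from the r=11.5 sphere (409.81 mm²), the r=9.5 cylinder at (0.5, 6) partially overlaps it — only the 214.09 mm² overlap (of its 280.30 mm²) is removed, clipping the outline — area = 195.72 mm². Overall, the cross-section is a single solid region. Net area = 195.72 mm².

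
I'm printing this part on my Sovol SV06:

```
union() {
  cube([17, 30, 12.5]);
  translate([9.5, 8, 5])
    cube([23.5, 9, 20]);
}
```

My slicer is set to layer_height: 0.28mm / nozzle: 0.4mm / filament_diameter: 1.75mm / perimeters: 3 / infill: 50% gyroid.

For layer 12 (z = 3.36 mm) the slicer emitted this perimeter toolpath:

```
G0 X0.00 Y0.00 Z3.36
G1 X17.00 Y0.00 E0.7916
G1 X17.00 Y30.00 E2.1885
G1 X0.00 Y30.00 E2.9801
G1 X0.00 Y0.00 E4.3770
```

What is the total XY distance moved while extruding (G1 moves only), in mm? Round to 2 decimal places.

94.00 mm

Sum the Euclidean lengths of each G1 segment: total = 94.00 mm.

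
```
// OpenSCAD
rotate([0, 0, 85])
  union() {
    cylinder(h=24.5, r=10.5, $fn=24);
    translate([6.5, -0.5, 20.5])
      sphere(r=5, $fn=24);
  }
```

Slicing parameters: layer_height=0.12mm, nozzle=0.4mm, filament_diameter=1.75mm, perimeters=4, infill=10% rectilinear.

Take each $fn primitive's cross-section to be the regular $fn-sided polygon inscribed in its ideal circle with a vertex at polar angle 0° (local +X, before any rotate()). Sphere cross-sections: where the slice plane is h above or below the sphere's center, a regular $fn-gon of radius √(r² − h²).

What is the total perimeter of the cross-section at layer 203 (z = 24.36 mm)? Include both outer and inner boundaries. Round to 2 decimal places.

At z = 24.36 mm: the cylinder: section is a regular 24-gon, circumradius r=10.5 (perimeter = 2·24·10.500·sin(180°/24) = 65.79 mm); the sphere at (6.5, -0.5): section is a regular 24-gon, circumradius = √(r²−h²) = √(5²−3.86²) = 3.178 (perimeter = 2·24·3.178·sin(180°/24) = 19.91 mm); Merging all regions: the r=5 sphere at (6.5, -0.5) lies entirely inside the r=10.5 cylinder, so the union is just the r=10.5 cylinder — boundary = 65.79 mm; (whole slice rotated 85° about Z — lengths, areas and connectivity unchanged). Overall, the cross-section is a single solid region. Total boundary length (outer) = 65.79 mm.

65.79 mm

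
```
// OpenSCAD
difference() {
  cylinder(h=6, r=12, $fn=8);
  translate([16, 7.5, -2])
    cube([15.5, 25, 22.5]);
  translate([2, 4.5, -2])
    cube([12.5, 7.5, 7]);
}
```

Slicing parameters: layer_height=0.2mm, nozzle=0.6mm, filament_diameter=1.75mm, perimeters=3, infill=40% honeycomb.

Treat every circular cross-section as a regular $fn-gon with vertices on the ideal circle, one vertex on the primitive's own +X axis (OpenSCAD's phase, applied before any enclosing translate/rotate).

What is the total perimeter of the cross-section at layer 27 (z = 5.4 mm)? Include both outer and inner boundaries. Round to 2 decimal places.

73.48 mm

At z = 5.4 mm: the r=12 cylinder gives a regular 8-gon of circumradius 12 (constant along its height) (perimeter = 2·8·12.000·sin(180°/8) = 73.48 mm); the cube at (16, 7.5) is present — its section is the full 15.5×25 rectangle (perimeter 81.00 mm); the cube at (2, 4.5) is not intersected at this z (z outside [-2, 5]); Taking the first minus the rest: starting from the r=12 cylinder, the 15.5×25 cube at (16, 7.5) misses the remaining region (no effect) — boundary = 73.48 mm. Overall, the cross-section is a single solid region. Total boundary length (outer) = 73.48 mm.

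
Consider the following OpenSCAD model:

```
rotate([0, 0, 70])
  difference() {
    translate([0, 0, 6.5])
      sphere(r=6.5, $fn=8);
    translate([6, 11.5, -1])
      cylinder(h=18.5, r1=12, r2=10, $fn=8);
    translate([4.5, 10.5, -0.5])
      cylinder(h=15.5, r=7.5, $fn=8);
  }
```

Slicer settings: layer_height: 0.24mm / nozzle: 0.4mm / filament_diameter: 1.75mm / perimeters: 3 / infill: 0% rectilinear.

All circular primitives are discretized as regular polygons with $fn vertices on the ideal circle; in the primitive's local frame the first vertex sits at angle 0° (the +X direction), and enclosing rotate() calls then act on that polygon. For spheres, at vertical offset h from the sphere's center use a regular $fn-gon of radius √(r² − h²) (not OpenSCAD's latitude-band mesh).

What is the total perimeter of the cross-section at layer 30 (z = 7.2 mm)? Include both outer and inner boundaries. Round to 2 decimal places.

At z = 7.2 mm: the r=6.5 sphere contributes a regular 8-gon of circumradius √(6.5²−0.7²) = 6.462 (perimeter = 2·8·6.462·sin(180°/8) = 39.57 mm); the cone at (6, 11.5): at t=0.443 of its height the radius interpolates to r₁+(r₂−r₁)t = 11.114, giving a regular 8-gon of that circumradius (perimeter = 2·8·11.114·sin(180°/8) = 68.05 mm); the r=7.5 cylinder at (4.5, 10.5) contributes a regular 8-gon of circumradius 7.5 (perimeter = 2·8·7.500·sin(180°/8) = 45.92 mm); Subtracting the remaining from the first: starting from the r=6.5 sphere, the cone at (6, 11.5) partially overlaps it — only the 25.58 mm² overlap (of its 349.34 mm²) is removed, clipping the outline; the r=7.5 cylinder at (4.5, 10.5) misses the remaining region (no effect) — boundary = 38.09 mm; (whole slice rotated 70° about Z — lengths, areas and connectivity unchanged). Overall, the cross-section is a single solid region. Total boundary length (outer) = 38.09 mm.

38.09 mm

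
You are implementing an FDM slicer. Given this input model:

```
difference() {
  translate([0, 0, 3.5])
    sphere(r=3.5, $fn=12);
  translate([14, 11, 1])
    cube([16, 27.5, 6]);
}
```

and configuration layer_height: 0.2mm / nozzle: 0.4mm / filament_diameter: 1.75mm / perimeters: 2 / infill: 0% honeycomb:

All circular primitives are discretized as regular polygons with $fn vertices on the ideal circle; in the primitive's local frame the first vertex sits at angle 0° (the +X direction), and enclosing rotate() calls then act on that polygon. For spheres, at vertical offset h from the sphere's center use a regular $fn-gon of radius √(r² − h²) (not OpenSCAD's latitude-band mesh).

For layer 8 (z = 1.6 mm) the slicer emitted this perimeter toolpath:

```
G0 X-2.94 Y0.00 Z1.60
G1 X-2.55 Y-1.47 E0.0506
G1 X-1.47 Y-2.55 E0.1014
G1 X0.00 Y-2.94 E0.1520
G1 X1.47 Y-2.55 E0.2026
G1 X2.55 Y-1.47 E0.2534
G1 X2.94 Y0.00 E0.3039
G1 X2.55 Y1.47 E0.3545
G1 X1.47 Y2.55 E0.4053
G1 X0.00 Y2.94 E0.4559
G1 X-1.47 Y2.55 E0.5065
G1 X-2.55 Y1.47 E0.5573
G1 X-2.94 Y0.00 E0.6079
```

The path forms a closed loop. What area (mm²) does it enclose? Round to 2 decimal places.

25.97 mm²

Apply the shoelace formula to the sequence of (X, Y) vertices; enclosed area = 25.97 mm².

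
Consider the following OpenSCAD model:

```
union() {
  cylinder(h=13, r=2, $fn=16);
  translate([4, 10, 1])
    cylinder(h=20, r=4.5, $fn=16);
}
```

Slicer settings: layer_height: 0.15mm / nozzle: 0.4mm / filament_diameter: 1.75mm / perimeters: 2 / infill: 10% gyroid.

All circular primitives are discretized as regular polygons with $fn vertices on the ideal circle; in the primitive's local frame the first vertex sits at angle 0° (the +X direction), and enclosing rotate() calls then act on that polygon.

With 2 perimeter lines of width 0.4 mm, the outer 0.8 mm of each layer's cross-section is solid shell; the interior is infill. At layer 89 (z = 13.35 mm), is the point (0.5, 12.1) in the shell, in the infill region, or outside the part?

At z = 13.35 mm: the cylinder is absent (z outside [0, 13]); the r=4.5 cylinder at (4, 10) contributes a regular 16-gon of circumradius 4.5; Merging all regions: only the r=4.5 cylinder at (4, 10) is present, so the union is just that shape — 1 connected region. Overall, the cross-section is a single solid region. The nearest boundary edge runs (0.82, 13.18)→(-0.16, 11.72); distance from the point to it = 0.34 mm. The point is inside the cross-section, 0.34 mm from the nearest boundary — within the 0.8 mm shell band (2 × 0.4).

shell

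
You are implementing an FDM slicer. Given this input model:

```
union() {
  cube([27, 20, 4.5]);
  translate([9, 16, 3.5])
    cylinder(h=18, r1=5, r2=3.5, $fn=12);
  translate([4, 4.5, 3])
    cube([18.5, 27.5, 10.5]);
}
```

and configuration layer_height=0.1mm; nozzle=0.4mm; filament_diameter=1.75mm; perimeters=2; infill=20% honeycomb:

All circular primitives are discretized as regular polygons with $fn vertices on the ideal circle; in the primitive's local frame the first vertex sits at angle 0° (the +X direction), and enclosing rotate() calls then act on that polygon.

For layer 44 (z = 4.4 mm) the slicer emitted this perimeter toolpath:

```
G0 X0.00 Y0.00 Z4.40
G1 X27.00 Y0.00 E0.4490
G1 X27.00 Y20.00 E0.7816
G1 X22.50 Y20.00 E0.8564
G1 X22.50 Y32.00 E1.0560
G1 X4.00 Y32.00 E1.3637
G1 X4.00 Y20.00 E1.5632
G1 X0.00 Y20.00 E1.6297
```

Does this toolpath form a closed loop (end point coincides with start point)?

no

Start point (G0): (0.00, 0.00). End point (last G1): the path does not return to the start — open.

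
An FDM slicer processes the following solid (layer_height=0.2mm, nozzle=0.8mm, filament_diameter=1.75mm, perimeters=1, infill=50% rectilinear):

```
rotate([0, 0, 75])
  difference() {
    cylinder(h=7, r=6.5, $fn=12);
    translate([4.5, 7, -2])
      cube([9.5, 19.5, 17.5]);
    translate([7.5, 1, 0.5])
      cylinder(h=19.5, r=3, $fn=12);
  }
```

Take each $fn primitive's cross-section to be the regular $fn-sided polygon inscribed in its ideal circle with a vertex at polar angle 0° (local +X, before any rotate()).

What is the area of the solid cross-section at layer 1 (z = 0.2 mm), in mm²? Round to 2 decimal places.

126.75 mm²

At z = 0.2 mm: the r=6.5 cylinder contributes a regular 12-gon of circumradius 6.5 (area = (12/2)·6.500²·sin(360°/12) = 126.75 mm²); the 9.5×19.5 cube at (4.5, 7) contributes its full rectangle (area 185.25 mm²); the cylinder at (7.5, 1) does not reach this height (z outside [0.5, 20]); Taking the first minus the rest: starting from the r=6.5 cylinder (126.75 mm²), the 9.5×19.5 cube at (4.5, 7) misses the remaining region (no effect) — area = 126.75 mm²; (rotated 75° about Z; rotation is an isometry so areas/perimeters/island counts are preserved). Overall, the cross-section is a single solid region. Net area = 126.75 mm².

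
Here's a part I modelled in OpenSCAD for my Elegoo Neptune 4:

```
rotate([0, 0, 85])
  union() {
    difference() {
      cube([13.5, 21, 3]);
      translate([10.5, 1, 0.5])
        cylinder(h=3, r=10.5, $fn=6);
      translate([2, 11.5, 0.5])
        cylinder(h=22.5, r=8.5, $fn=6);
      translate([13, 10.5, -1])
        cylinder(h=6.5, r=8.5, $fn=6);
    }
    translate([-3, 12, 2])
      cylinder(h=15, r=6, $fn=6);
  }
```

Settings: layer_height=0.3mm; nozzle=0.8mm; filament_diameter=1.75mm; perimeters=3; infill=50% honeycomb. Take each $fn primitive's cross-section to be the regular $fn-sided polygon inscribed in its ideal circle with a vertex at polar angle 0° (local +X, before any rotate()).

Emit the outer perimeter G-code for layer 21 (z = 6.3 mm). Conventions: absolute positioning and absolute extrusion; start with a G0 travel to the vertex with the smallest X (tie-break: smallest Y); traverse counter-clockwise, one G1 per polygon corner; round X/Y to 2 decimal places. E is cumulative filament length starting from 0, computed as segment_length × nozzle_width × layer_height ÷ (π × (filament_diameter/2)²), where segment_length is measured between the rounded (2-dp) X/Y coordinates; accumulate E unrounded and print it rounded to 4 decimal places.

G0 X-17.65 Y-4.48 Z6.30
G1 X-12.74 Y-7.92 E0.5982
G1 X-7.30 Y-5.38 E1.1973
G1 X-6.78 Y0.59 E1.7952
G1 X-11.69 Y4.03 E2.3934
G1 X-17.13 Y1.50 E2.9920
G1 X-17.65 Y-4.48 E3.5910

At z = 6.3 mm: the cube does not reach this height (z outside [0, 3]); the cylinder at (10.5, 1) is absent (z outside [0.5, 3.5]); the cylinder at (2, 11.5): section is a regular 6-gon, circumradius r=8.5; the cylinder at (13, 10.5) is not intersected at this z (z outside [-1, 5.5]); Taking the first minus the rest: the first operand is absent here, so nothing remains; the r=6 cylinder at (-3, 12) contributes a regular 6-gon of circumradius 6; Merging all regions: only the r=6 cylinder at (-3, 12) is present, so the union is just that shape — 1 connected region; (rotated 85° about Z; rotation is an isometry so areas/perimeters/island counts are preserved). The outline is a single polygon with 6 vertices. Extrusion per mm of travel: 0.8 × 0.3 / (π × 0.875²) = 0.099780. Accumulating E over each segment gives final E = 3.5910.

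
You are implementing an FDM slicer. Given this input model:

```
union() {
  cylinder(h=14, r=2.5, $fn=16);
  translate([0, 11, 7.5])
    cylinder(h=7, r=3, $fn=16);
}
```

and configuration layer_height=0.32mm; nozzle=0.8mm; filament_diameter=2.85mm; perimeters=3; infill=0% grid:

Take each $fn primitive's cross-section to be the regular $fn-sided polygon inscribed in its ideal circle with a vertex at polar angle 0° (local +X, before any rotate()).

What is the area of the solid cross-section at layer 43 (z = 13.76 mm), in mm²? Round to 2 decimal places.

46.69 mm²

At z = 13.76 mm: the r=2.5 cylinder gives a regular 16-gon of circumradius 2.5 (constant along its height) (area = (16/2)·2.500²·sin(360°/16) = 19.13 mm²); the r=3 cylinder at (0, 11) contributes a regular 16-gon of circumradius 3 (area = (16/2)·3.000²·sin(360°/16) = 27.55 mm²); Taking the union: the 2 present regions are separate (no shared area or edge), so areas and boundary lengths simply add and each stays a separate island — area = 46.69 mm². Overall, the cross-section has 2 separate islands. Net area = 46.69 mm².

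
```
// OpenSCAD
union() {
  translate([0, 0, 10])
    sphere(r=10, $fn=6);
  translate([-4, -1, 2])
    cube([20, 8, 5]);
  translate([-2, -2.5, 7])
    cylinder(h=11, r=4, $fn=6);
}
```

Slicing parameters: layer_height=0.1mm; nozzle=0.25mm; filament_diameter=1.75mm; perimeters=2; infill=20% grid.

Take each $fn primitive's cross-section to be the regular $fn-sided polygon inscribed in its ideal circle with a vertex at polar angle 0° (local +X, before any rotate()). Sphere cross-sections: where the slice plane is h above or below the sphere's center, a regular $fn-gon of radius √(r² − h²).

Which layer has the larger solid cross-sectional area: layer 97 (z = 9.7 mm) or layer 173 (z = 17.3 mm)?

Layer 97 (z = 9.7): the sphere: section is a regular 6-gon, circumradius = √(r²−h²) = √(10²−0.3²) = 9.995 (area = (6/2)·9.995²·sin(360°/6) = 259.57 mm²); the cube at (-4, -1) is absent (z outside [2, 7]); the r=4 cylinder at (-2, -2.5) contributes a regular 6-gon of circumradius 4 (area = (6/2)·4.000²·sin(360°/6) = 41.57 mm²); Combining (union): the r=4 cylinder at (-2, -2.5) lies entirely inside the r=10 sphere, so the union is just the r=10 sphere — area = 259.57 mm². So its area = 259.57 mm². Layer 173 (z = 17.3): the r=10 sphere contributes a regular 6-gon of circumradius √(10²−7.3²) = 6.834 (area = (6/2)·6.834²·sin(360°/6) = 121.36 mm²); the cube at (-4, -1) does not reach this height (z outside [2, 7]); the cylinder at (-2, -2.5): section is a regular 6-gon, circumradius r=4 (area = (6/2)·4.000²·sin(360°/6) = 41.57 mm²); Taking the union: the regions partially overlap — summed areas 162.93 mm² minus the doubly-counted overlap 39.14 mm² gives 123.78 mm² — area = 123.78 mm². So its area = 123.78 mm². Layer 97 is larger (259.57 vs 123.78 mm²).

layer 97 (z = 9.7 mm)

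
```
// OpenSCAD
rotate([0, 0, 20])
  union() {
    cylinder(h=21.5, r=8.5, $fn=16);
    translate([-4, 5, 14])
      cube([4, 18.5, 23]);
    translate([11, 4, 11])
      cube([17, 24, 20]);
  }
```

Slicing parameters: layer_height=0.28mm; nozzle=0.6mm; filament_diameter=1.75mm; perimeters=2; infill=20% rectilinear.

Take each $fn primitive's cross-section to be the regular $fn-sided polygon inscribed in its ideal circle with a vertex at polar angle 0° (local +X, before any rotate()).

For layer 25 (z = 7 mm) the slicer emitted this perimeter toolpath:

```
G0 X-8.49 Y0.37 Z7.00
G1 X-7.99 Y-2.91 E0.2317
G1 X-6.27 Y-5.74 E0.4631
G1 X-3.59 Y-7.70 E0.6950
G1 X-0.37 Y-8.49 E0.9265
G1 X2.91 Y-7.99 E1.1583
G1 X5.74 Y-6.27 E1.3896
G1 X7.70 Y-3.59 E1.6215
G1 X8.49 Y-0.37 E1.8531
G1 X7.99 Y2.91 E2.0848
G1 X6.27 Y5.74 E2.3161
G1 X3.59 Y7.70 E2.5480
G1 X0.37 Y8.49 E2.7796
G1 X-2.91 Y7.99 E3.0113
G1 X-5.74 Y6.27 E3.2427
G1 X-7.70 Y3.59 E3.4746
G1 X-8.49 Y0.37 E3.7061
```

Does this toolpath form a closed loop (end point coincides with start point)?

Start point (G0): (-8.49, 0.37). End point (last G1): the path returns to the start — closed.

yes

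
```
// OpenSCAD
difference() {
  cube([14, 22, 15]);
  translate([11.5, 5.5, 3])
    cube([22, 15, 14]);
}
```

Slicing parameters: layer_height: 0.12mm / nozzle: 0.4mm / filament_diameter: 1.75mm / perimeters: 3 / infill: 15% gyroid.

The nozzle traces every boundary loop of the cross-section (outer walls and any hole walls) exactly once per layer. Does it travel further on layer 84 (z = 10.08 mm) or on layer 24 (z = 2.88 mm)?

layer 84 (z = 10.08 mm)

Layer 84 (z = 10.08): the cube (footprint 14×22) is included at this height (perimeter 72.00 mm); the cube at (11.5, 5.5) (footprint 22×15) is included at this height (perimeter 74.00 mm); Taking the first minus the rest: starting from the 14×22 cube, the 22×15 cube at (11.5, 5.5) partially overlaps it — only the 37.50 mm² overlap (of its 330.00 mm²) is removed, clipping the outline — boundary = 77.00 mm. So its perimeter = 77.00 mm. Layer 24 (z = 2.88): the cube is present — its section is the full 14×22 rectangle (perimeter 72.00 mm); the cube at (11.5, 5.5) is absent (z outside [3, 17]); Taking the first minus the rest: none of the subtracted shapes is present at this height, so the 14×22 cube is unchanged — boundary = 72.00 mm. So its perimeter = 72.00 mm. Layer 84 is larger (77.00 vs 72.00 mm).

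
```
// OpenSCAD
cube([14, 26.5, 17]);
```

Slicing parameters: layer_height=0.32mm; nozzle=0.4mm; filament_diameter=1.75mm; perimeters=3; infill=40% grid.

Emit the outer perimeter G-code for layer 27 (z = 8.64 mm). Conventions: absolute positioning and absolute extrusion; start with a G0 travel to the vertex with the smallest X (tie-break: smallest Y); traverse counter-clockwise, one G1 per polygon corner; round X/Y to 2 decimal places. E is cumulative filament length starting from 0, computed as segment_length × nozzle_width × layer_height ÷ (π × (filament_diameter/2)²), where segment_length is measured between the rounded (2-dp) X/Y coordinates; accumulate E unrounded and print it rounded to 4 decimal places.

G0 X0.00 Y0.00 Z8.64
G1 X14.00 Y0.00 E0.7450
G1 X14.00 Y26.50 E2.1553
G1 X0.00 Y26.50 E2.9003
G1 X0.00 Y0.00 E4.3105

At z = 8.64 mm: the 14×26.5 cube contributes its full rectangle. The outline is a single polygon with 4 vertices. Extrusion per mm of travel: 0.4 × 0.32 / (π × 0.875²) = 0.053216. Accumulating E over each segment gives final E = 4.3105.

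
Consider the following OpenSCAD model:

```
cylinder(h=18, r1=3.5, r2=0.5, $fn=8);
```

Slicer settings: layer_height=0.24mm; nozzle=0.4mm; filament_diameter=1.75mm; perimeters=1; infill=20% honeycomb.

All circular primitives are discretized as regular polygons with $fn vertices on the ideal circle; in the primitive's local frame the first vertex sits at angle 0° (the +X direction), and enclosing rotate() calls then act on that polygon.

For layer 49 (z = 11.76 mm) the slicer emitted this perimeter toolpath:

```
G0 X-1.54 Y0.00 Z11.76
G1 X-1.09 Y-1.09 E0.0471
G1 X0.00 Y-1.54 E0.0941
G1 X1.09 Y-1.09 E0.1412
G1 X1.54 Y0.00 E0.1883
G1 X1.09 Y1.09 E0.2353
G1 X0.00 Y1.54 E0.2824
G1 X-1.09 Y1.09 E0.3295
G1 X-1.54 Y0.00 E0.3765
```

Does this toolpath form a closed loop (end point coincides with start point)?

yes

Start point (G0): (-1.54, 0.00). End point (last G1): the path returns to the start — closed.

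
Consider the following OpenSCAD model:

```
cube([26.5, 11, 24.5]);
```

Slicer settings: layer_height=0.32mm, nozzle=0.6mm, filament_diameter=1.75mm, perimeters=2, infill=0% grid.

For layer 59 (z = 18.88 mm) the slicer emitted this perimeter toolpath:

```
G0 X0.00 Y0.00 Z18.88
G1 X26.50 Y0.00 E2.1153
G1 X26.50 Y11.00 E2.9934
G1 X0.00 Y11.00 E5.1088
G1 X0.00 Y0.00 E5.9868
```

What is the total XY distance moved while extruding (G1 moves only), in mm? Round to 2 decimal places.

75.00 mm

Sum the Euclidean lengths of each G1 segment: total = 75.00 mm.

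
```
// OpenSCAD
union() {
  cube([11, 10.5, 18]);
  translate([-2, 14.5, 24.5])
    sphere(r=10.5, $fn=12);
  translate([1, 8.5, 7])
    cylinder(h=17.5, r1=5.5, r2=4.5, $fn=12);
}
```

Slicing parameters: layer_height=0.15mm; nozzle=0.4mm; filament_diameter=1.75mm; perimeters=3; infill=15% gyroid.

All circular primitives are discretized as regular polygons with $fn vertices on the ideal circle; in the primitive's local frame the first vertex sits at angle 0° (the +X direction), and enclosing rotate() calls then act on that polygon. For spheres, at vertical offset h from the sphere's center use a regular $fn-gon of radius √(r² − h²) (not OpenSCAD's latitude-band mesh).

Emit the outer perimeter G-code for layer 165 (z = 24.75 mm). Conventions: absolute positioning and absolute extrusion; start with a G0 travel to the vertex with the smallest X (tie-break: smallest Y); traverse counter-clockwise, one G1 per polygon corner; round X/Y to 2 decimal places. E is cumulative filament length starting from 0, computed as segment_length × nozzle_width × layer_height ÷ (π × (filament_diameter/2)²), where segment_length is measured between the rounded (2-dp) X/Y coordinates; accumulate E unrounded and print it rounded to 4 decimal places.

G0 X-12.50 Y14.50 Z24.75
G1 X-11.09 Y9.25 E0.1356
G1 X-7.25 Y5.41 E0.2711
G1 X-2.00 Y4.00 E0.4067
G1 X3.25 Y5.41 E0.5423
G1 X7.09 Y9.25 E0.6777
G1 X8.50 Y14.50 E0.8133
G1 X7.09 Y19.75 E0.9489
G1 X3.25 Y23.59 E1.0844
G1 X-2.00 Y25.00 E1.2200
G1 X-7.25 Y23.59 E1.3556
G1 X-11.09 Y19.75 E1.4911
G1 X-12.50 Y14.50 E1.6267

At z = 24.75 mm: the cube is not intersected at this z (z outside [0, 18]); the sphere at (-2, 14.5): section is a regular 12-gon, circumradius = √(r²−h²) = √(10.5²−0.25²) = 10.497; the cone at (1, 8.5) is not intersected at this z (z outside [7, 24.5]); Taking the union: only the r=10.5 sphere at (-2, 14.5) is present, so the union is just that shape — 1 connected region. The outline is a single polygon with 12 vertices. Extrusion per mm of travel: 0.4 × 0.15 / (π × 0.875²) = 0.024945. Accumulating E over each segment gives final E = 1.6267.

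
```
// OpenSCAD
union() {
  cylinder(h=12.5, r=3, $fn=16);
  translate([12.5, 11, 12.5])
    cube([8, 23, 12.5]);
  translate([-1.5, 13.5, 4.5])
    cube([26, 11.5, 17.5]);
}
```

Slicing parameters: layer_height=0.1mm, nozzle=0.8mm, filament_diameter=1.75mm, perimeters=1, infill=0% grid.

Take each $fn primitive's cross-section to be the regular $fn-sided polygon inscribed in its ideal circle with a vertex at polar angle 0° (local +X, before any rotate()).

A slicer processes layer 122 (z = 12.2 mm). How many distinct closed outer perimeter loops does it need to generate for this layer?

2

At z = 12.2 mm: the r=3 cylinder contributes a regular 16-gon of circumradius 3; the cube at (12.5, 11) is absent (z outside [12.5, 25]); the cube at (-1.5, 13.5) is present — its section is the full 26×11.5 rectangle; Taking the union: the 2 present regions are separate (no shared area or edge), so areas and boundary lengths simply add and each stays a separate island — 2 connected regions. The result has 2 disconnected regions.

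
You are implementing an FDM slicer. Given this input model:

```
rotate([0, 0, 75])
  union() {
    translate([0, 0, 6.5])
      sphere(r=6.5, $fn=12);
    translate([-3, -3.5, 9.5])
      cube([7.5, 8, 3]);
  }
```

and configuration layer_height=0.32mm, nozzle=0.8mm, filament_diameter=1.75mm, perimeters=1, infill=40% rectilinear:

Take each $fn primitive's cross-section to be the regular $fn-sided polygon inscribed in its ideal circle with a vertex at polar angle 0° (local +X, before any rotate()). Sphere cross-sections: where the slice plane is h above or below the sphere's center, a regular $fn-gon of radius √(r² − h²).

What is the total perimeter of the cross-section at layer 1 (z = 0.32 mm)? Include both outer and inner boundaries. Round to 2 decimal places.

12.51 mm

At z = 0.32 mm: the r=6.5 sphere slices to a regular 12-gon of circumradius 2.014 (√(r²−h²) with h=6.18 from center) (perimeter = 2·12·2.014·sin(180°/12) = 12.51 mm); the cube at (-3, -3.5) does not reach this height (z outside [9.5, 12.5]); Taking the union: only the r=6.5 sphere is present, so the union is just that shape — boundary = 12.51 mm; (whole slice rotated 75° about Z — lengths, areas and connectivity unchanged). Overall, the cross-section is a single solid region. Total boundary length (outer) = 12.51 mm.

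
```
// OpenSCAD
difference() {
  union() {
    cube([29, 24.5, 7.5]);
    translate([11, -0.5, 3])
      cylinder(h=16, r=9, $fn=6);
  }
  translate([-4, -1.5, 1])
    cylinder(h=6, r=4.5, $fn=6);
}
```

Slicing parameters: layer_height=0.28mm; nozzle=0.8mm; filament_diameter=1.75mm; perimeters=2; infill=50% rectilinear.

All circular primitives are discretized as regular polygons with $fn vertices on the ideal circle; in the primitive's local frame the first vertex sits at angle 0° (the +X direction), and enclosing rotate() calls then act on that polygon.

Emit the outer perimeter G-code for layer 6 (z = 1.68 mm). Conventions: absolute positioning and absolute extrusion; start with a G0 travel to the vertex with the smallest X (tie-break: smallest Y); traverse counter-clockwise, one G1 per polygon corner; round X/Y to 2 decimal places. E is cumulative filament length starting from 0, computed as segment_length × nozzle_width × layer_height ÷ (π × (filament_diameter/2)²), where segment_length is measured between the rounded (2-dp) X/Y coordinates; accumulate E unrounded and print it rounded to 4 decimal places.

G0 X0.00 Y0.00 Z1.68
G1 X29.00 Y0.00 E2.7007
G1 X29.00 Y24.50 E4.9824
G1 X0.00 Y24.50 E7.6831
G1 X0.00 Y0.00 E9.9647

At z = 1.68 mm: the cube (footprint 29×24.5) is included at this height; the cylinder at (11, -0.5) is not intersected at this z (z outside [3, 19]); Taking the union: only the 29×24.5 cube is present, so the union is just that shape — 1 connected region; the cylinder at (-4, -1.5): section is a regular 6-gon, circumradius r=4.5; After the difference (first − rest): starting from that combined region, the r=4.5 cylinder at (-4, -1.5) misses the remaining region (no effect) — 1 connected region. The outline is a single polygon with 4 vertices. Extrusion per mm of travel: 0.8 × 0.28 / (π × 0.875²) = 0.093128. Accumulating E over each segment gives final E = 9.9647.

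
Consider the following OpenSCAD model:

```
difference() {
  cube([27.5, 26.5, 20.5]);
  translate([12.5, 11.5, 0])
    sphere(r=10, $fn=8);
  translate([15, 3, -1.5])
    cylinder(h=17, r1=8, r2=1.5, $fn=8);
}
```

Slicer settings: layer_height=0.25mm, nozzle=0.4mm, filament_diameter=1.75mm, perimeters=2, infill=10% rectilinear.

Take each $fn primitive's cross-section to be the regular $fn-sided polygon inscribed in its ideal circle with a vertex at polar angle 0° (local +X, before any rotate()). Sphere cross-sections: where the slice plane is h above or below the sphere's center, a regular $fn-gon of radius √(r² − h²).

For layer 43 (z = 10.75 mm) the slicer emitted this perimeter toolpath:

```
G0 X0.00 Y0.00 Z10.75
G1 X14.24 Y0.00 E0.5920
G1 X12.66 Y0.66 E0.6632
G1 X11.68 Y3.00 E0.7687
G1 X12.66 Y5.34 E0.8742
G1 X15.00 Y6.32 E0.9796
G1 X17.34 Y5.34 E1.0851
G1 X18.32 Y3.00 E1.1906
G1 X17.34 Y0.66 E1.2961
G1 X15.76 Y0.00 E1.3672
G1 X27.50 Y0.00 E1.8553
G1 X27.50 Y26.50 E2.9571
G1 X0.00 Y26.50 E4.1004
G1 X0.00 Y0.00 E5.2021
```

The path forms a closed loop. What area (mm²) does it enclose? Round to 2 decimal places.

697.92 mm²

Apply the shoelace formula to the sequence of (X, Y) vertices; enclosed area = 697.92 mm².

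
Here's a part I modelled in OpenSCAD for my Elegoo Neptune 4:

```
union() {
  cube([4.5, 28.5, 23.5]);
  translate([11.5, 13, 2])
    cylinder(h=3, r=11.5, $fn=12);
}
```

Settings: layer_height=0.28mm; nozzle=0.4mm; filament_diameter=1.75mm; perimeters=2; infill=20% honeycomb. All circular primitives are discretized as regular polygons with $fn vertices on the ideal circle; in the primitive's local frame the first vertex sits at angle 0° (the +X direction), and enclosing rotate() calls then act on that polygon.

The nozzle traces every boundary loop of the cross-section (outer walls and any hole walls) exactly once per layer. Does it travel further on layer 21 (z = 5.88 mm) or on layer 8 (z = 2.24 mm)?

Layer 21 (z = 5.88): the cube is present — its section is the full 4.5×28.5 rectangle (perimeter 66.00 mm); the cylinder at (11.5, 13) is absent (z outside [2, 5]); Taking the union: only the 4.5×28.5 cube is present, so the union is just that shape — boundary = 66.00 mm. So its perimeter = 66.00 mm. Layer 8 (z = 2.24): the 4.5×28.5 cube contributes its full rectangle (perimeter 66.00 mm); the cylinder at (11.5, 13): section is a regular 12-gon, circumradius r=11.5 (perimeter = 2·12·11.500·sin(180°/12) = 71.43 mm); Merging all regions: the regions partially overlap (shared area 51.65 mm²), so the edge portions inside another operand are dropped and the merged outline is re-measured after clipping — boundary = 99.74 mm. So its perimeter = 99.74 mm. Layer 8 is larger (99.74 vs 66.00 mm).

layer 8 (z = 2.24 mm)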